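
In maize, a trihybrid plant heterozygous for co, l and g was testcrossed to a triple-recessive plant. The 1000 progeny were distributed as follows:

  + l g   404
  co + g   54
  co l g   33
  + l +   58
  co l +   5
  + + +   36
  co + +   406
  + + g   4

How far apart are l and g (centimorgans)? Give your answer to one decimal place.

12.1 centimorgans

The two most frequent reciprocal classes, + l g and co + +, are the parental types, so the F1 was + l g / co + +.
The two rarest classes, + + g and co l +, are the double crossovers. Comparing them with the parentals, only the l allele has switched, so l is the middle locus and the order is g – l – co.
Crossovers in the g–l interval produce the single-crossover classes + l + and co + g (58 + 54 = 112) plus the double crossovers (9).
RF(g–l) = (112 + 9) / 1000 = 121/1000 = 0.1210 → 12.1 centimorgans.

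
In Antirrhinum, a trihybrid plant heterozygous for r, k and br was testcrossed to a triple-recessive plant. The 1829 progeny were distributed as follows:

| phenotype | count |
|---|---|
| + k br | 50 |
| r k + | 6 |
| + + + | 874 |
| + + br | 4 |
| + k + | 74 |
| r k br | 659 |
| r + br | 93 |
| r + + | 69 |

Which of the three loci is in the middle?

The two most frequent reciprocal classes, r k br and + + +, are the parental types, so the F1 was r k br / + + +.
The two rarest classes, r k + and + + br, are the double crossovers. Comparing them with the parentals, only the br allele has switched, so br is the middle locus and the order is r – br – k.

br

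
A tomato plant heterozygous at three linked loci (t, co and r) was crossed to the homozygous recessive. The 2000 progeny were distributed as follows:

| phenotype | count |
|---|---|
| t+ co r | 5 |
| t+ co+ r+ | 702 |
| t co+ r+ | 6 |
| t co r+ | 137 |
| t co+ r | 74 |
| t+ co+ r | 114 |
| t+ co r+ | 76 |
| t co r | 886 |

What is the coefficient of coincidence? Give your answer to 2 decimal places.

The two most frequent reciprocal classes, t+ co+ r+ and t co r, are the parental types, so the F1 was t+ co+ r+ / t co r.
The two rarest classes, t co+ r+ and t+ co r, are the double crossovers. Comparing them with the parentals, only the t allele has switched, so t is the middle locus and the order is co – t – r.
co–t: (150 + 11)/2000 = 0.0805; t–r: (251 + 11)/2000 = 0.1310.
Expected DCO frequency = 0.0805 × 0.1310 ≈ 0.01055; observed = 11/2000 ≈ 0.00550.
Coefficient of coincidence = 0.00550/0.01055 ≈ 0.52.

0.52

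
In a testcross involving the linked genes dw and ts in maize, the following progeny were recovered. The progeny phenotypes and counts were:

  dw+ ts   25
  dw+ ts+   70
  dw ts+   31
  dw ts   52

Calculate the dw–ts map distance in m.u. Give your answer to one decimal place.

31.5 m.u.

The two most frequent classes, dw+ ts+ (70) and dw ts (52), are the parental types, so the F1 was dw+ ts+ / dw ts.
The recombinant classes are dw+ ts and dw ts+: 25 + 31 = 56.
Recombination frequency = 56/178 = 0.3146 ≈ 31.5%, i.e. 31.5 m.u.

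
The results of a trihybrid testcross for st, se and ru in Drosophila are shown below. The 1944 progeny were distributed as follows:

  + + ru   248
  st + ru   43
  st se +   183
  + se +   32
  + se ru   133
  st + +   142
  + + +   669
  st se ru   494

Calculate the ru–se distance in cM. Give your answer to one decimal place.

The two most frequent reciprocal classes, st se ru and + + +, are the parental types, so the F1 was st se ru / + + +.
The two rarest classes, st + ru and + se +, are the double crossovers. Comparing them with the parentals, only the se allele has switched, so se is the middle locus and the order is st – se – ru.
Crossovers in the se–ru interval produce the single-crossover classes st se + and + + ru (183 + 248 = 431) plus the double crossovers (75).
RF(se–ru) = (431 + 75) / 1944 = 506/1944 = 0.2603 → 26.0 cM.

26.0 cM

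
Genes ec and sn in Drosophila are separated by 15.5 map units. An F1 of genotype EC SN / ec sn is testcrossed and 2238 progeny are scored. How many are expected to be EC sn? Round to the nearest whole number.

A map distance of 15.5 map units corresponds to a recombination frequency of 0.155.
The F1 is EC SN / ec sn, so EC sn is a recombinant gamete class with expected frequency r/2 = 0.155/2 = 0.0775.
Expected number = 0.0775 × 2238 = 173.44 ≈ 173.

173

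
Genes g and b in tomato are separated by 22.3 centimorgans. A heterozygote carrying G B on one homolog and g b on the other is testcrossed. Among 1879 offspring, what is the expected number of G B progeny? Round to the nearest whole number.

A map distance of 22.3 centimorgans corresponds to a recombination frequency of 0.223.
The F1 is G B / g b, so G B is a parental gamete class with expected frequency (1 − r)/2 = 0.777/2 = 0.3885.
Expected number = 0.3885 × 1879 = 729.99 ≈ 730.

730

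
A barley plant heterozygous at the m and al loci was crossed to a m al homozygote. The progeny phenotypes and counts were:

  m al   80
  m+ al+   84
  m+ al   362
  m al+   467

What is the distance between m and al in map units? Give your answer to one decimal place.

The two most frequent classes, m+ al (362) and m al+ (467), are the parental types, so the F1 was m+ al / m al+.
The recombinant classes are m+ al+ and m al: 84 + 80 = 164.
Recombination frequency = 164/993 = 0.1652 ≈ 16.5%, i.e. 16.5 map units.

16.5 map units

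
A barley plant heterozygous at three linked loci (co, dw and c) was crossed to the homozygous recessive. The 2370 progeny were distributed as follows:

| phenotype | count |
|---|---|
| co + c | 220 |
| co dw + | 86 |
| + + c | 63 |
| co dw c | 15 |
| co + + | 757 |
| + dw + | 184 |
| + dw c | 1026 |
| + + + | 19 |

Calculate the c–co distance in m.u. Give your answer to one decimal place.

18.5 m.u.

The two most frequent reciprocal classes, co + + and + dw c, are the parental types, so the F1 was co + + / + dw c.
The two rarest classes, + + + and co dw c, are the double crossovers. Comparing them with the parentals, only the co allele has switched, so co is the middle locus and the order is c – co – dw.
Crossovers in the c–co interval produce the single-crossover classes co + c and + dw + (220 + 184 = 404) plus the double crossovers (34).
RF(c–co) = (404 + 34) / 2370 = 438/2370 = 0.1848 → 18.5 m.u.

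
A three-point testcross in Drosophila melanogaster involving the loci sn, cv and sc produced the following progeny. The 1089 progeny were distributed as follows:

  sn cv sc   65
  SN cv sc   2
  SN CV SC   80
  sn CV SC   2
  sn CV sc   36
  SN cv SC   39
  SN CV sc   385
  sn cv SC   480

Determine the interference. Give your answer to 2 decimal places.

The two most frequent reciprocal classes, SN CV sc and sn cv SC, are the parental types, so the F1 was SN CV sc / sn cv SC.
The two rarest classes, SN cv sc and sn CV SC, are the double crossovers. Comparing them with the parentals, only the cv allele has switched, so cv is the middle locus and the order is sc – cv – sn.
sc–cv: (145 + 4)/1089 = 0.1368; cv–sn: (75 + 4)/1089 = 0.0725.
Expected DCO frequency = 0.1368 × 0.0725 ≈ 0.00992; observed = 4/1089 ≈ 0.00367.
Coefficient of coincidence = 0.00367/0.00992 ≈ 0.37; interference = 1 − 0.37 = 0.63.

0.63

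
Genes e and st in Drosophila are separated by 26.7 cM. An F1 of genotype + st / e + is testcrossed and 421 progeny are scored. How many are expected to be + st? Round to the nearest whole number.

154

A map distance of 26.7 cM corresponds to a recombination frequency of 0.267.
The F1 is + st / e +, so + st is a parental gamete class with expected frequency (1 − r)/2 = 0.733/2 = 0.3665.
Expected number = 0.3665 × 421 = 154.30 ≈ 154.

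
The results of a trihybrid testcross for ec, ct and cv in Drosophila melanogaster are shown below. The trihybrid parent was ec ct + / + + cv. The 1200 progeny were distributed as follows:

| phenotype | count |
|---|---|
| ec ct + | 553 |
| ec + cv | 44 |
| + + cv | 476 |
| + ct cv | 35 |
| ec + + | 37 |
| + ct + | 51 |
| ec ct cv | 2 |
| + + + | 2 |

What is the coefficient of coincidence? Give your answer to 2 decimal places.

The two rarest classes, ec ct cv and + + +, are the double crossovers. Comparing them with the parentals, only the cv allele has switched, so cv is the middle locus and the order is ec – cv – ct.
ec–cv: (95 + 4)/1200 = 0.0825; cv–ct: (72 + 4)/1200 = 0.0633.
Expected DCO frequency = 0.0825 × 0.0633 ≈ 0.00522; observed = 4/1200 ≈ 0.00333.
Coefficient of coincidence = 0.00333/0.00522 ≈ 0.64.

0.64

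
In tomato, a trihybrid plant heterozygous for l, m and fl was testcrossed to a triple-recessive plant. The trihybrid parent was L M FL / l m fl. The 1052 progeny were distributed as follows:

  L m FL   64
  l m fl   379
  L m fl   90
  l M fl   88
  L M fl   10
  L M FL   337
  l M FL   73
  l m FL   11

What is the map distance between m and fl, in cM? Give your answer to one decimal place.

16.4 cM

The two rarest classes, L M fl and l m FL, are the double crossovers. Comparing them with the parentals, only the fl allele has switched, so fl is the middle locus and the order is m – fl – l.
Crossovers in the m–fl interval produce the single-crossover classes L m FL and l M fl (64 + 88 = 152) plus the double crossovers (21).
RF(m–fl) = (152 + 21) / 1052 = 173/1052 = 0.1644 → 16.4 cM.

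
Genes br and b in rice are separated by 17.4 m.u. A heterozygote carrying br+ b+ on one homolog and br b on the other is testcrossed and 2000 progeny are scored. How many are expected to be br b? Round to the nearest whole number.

A map distance of 17.4 m.u. corresponds to a recombination frequency of 0.174.
The F1 is br+ b+ / br b, so br b is a parental gamete class with expected frequency (1 − r)/2 = 0.826/2 = 0.4130.
Expected number = 0.4130 × 2000 = 826.00 ≈ 826.

826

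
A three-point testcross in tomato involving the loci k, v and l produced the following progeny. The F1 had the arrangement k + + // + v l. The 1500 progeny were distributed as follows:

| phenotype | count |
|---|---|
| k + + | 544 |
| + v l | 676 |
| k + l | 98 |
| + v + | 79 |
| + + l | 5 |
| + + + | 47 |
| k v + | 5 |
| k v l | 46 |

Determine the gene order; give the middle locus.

The two rarest classes, k v + and + + l, are the double crossovers. Comparing them with the parentals, only the v allele has switched, so v is the middle locus and the order is l – v – k.

v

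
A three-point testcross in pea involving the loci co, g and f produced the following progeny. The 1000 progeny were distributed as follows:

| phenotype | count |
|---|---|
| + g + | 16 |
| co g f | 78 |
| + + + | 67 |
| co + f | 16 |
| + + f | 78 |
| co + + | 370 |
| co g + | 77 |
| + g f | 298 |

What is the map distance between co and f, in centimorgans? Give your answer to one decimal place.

The two most frequent reciprocal classes, co + + and + g f, are the parental types, so the F1 was co + + / + g f.
The two rarest classes, co + f and + g +, are the double crossovers. Comparing them with the parentals, only the f allele has switched, so f is the middle locus and the order is g – f – co.
Crossovers in the f–co interval produce the single-crossover classes + + + and co g f (67 + 78 = 145) plus the double crossovers (32).
RF(f–co) = (145 + 32) / 1000 = 177/1000 = 0.1770 → 17.7 centimorgans.

17.7 centimorgans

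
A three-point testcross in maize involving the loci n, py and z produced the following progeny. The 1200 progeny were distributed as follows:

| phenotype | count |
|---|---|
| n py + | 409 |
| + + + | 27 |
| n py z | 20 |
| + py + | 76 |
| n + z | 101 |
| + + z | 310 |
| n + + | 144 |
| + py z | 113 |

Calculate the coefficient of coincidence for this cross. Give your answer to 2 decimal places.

The two most frequent reciprocal classes, n py + and + + z, are the parental types, so the F1 was n py + / + + z.
The two rarest classes, n py z and + + +, are the double crossovers. Comparing them with the parentals, only the z allele has switched, so z is the middle locus and the order is n – z – py.
n–z: (177 + 47)/1200 = 0.1867; z–py: (257 + 47)/1200 = 0.2533.
Expected DCO frequency = 0.1867 × 0.2533 ≈ 0.04729; observed = 47/1200 ≈ 0.03917.
Coefficient of coincidence = 0.03917/0.04729 ≈ 0.83.

0.83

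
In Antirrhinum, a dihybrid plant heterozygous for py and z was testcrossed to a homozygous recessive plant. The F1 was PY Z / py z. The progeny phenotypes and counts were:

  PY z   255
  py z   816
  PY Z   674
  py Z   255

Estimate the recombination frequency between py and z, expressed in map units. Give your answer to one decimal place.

25.5 map units

The recombinant classes are PY z and py Z: 255 + 255 = 510.
Recombination frequency = 510/2000 = 0.2550 ≈ 25.5%, i.e. 25.5 map units.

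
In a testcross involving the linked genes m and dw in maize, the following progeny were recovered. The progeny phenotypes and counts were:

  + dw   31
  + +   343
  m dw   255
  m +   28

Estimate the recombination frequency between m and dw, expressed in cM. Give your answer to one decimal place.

The two most frequent classes, + + (343) and m dw (255), are the parental types, so the F1 was + + / m dw.
The recombinant classes are + dw and m +: 31 + 28 = 59.
Recombination frequency = 59/657 = 0.0898 ≈ 9.0%, i.e. 9.0 cM.

9.0 cM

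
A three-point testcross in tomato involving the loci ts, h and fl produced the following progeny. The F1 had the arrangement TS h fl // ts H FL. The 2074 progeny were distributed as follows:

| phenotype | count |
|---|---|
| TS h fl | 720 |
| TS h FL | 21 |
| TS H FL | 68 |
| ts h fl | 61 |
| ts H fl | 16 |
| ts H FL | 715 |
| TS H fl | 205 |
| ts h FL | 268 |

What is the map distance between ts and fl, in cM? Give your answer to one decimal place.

The two rarest classes, TS h FL and ts H fl, are the double crossovers. Comparing them with the parentals, only the fl allele has switched, so fl is the middle locus and the order is ts – fl – h.
Crossovers in the ts–fl interval produce the single-crossover classes ts h fl and TS H FL (61 + 68 = 129) plus the double crossovers (37).
RF(ts–fl) = (129 + 37) / 2074 = 166/2074 = 0.0800 → 8.0 cM.

8.0 cM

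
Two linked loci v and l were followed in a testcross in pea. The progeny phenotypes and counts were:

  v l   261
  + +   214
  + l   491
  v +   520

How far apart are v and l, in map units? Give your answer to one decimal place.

The two most frequent classes, + l (491) and v + (520), are the parental types, so the F1 was + l / v +.
The recombinant classes are + + and v l: 214 + 261 = 475.
Recombination frequency = 475/1486 = 0.3197 ≈ 32.0%, i.e. 32.0 map units.

32.0 map units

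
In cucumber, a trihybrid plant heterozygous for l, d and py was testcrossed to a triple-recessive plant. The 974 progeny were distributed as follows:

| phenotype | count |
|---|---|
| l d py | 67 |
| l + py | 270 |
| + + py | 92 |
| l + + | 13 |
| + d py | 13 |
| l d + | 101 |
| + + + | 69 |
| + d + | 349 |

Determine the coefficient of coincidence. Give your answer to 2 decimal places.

0.71

The two most frequent reciprocal classes, + d + and l + py, are the parental types, so the F1 was + d + / l + py.
The two rarest classes, + d py and l + +, are the double crossovers. Comparing them with the parentals, only the py allele has switched, so py is the middle locus and the order is l – py – d.
l–py: (193 + 26)/974 = 0.2248; py–d: (136 + 26)/974 = 0.1663.
Expected DCO frequency = 0.2248 × 0.1663 ≈ 0.03738; observed = 26/974 ≈ 0.02669.
Coefficient of coincidence = 0.02669/0.03738 ≈ 0.71.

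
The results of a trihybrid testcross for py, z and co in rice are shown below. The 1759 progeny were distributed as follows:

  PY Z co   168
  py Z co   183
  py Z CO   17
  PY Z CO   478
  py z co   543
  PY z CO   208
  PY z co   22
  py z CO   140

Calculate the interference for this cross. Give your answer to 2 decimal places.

0.54

The two most frequent reciprocal classes, py z co and PY Z CO, are the parental types, so the F1 was py z co / PY Z CO.
The two rarest classes, PY z co and py Z CO, are the double crossovers. Comparing them with the parentals, only the py allele has switched, so py is the middle locus and the order is co – py – z.
co–py: (308 + 39)/1759 = 0.1973; py–z: (391 + 39)/1759 = 0.2445.
Expected DCO frequency = 0.1973 × 0.2445 ≈ 0.04824; observed = 39/1759 ≈ 0.02217.
Coefficient of coincidence = 0.02217/0.04824 ≈ 0.46; interference = 1 − 0.46 = 0.54.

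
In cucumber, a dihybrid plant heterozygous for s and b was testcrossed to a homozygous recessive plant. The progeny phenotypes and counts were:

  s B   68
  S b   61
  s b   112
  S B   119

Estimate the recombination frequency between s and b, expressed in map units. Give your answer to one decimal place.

35.8 map units

The two most frequent classes, S B (119) and s b (112), are the parental types, so the F1 was S B / s b.
The recombinant classes are S b and s B: 61 + 68 = 129.
Recombination frequency = 129/360 = 0.3583 ≈ 35.8%, i.e. 35.8 map units.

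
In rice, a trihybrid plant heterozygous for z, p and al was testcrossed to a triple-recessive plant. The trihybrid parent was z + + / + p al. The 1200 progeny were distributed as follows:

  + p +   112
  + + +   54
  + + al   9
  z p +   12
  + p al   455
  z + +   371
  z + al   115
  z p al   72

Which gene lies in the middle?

p

The two rarest classes, z p + and + + al, are the double crossovers. Comparing them with the parentals, only the p allele has switched, so p is the middle locus and the order is al – p – z.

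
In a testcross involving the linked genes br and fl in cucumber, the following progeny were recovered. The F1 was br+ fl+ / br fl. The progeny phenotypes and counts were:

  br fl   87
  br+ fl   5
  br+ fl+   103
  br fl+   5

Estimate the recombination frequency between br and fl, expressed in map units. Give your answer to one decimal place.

The recombinant classes are br+ fl and br fl+: 5 + 5 = 10.
Recombination frequency = 10/200 = 0.0500 ≈ 5.0%, i.e. 5.0 map units.

5.0 map units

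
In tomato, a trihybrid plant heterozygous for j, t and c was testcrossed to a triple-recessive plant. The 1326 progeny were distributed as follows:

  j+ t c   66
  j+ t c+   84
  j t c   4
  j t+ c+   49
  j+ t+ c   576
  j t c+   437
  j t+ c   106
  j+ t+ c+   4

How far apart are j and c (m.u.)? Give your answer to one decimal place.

The two most frequent reciprocal classes, j t c+ and j+ t+ c, are the parental types, so the F1 was j t c+ / j+ t+ c.
The two rarest classes, j t c and j+ t+ c+, are the double crossovers. Comparing them with the parentals, only the c allele has switched, so c is the middle locus and the order is j – c – t.
Crossovers in the j–c interval produce the single-crossover classes j+ t c+ and j t+ c (84 + 106 = 190) plus the double crossovers (8).
RF(j–c) = (190 + 8) / 1326 = 198/1326 = 0.1493 → 14.9 m.u.

14.9 m.u.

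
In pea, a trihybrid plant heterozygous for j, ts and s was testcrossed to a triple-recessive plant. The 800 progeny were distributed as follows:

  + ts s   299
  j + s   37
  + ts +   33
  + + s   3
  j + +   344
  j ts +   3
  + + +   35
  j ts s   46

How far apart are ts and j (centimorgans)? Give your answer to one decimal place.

The two most frequent reciprocal classes, j + + and + ts s, are the parental types, so the F1 was j + + / + ts s.
The two rarest classes, j ts + and + + s, are the double crossovers. Comparing them with the parentals, only the ts allele has switched, so ts is the middle locus and the order is j – ts – s.
Crossovers in the j–ts interval produce the single-crossover classes + + + and j ts s (35 + 46 = 81) plus the double crossovers (6).
RF(j–ts) = (81 + 6) / 800 = 87/800 = 0.1087 → 10.9 centimorgans.

10.9 centimorgans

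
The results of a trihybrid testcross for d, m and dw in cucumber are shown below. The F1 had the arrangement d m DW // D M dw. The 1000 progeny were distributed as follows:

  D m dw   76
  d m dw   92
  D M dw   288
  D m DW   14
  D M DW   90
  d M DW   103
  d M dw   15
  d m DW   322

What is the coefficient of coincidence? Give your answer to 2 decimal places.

0.66

The two rarest classes, D m DW and d M dw, are the double crossovers. Comparing them with the parentals, only the d allele has switched, so d is the middle locus and the order is m – d – dw.
m–d: (179 + 29)/1000 = 0.2080; d–dw: (182 + 29)/1000 = 0.2110.
Expected DCO frequency = 0.2080 × 0.2110 ≈ 0.04389; observed = 29/1000 ≈ 0.02900.
Coefficient of coincidence = 0.02900/0.04389 ≈ 0.66.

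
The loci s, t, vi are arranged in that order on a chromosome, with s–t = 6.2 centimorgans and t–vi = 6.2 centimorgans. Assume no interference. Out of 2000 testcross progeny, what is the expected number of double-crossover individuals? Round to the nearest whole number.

8

Map distances give recombination frequencies of 0.062 and 0.062 for the two intervals.
With no interference, expected double-crossover frequency = 0.062 × 0.062 = 0.00384.
Expected number = 0.00384 × 2000 = 7.69 ≈ 8.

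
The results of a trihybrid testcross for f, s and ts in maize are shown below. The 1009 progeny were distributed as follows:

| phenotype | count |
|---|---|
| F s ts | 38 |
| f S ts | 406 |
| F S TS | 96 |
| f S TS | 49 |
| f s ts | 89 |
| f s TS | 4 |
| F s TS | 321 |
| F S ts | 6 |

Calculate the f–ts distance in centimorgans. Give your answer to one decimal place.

The two most frequent reciprocal classes, F s TS and f S ts, are the parental types, so the F1 was F s TS / f S ts.
The two rarest classes, f s TS and F S ts, are the double crossovers. Comparing them with the parentals, only the f allele has switched, so f is the middle locus and the order is s – f – ts.
Crossovers in the f–ts interval produce the single-crossover classes F s ts and f S TS (38 + 49 = 87) plus the double crossovers (10).
RF(f–ts) = (87 + 10) / 1009 = 97/1009 = 0.0961 → 9.6 centimorgans.

9.6 centimorgans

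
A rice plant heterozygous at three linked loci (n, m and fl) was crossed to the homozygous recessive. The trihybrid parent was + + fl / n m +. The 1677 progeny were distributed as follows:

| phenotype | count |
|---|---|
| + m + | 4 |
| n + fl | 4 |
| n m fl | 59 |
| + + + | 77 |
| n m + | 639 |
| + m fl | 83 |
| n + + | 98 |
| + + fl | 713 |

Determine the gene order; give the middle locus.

n

The two rarest classes, n + fl and + m +, are the double crossovers. Comparing them with the parentals, only the n allele has switched, so n is the middle locus and the order is m – n – fl.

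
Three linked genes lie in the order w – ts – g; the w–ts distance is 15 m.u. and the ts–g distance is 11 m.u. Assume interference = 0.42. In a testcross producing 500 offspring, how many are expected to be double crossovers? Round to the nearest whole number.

Map distances give recombination frequencies of 0.150 and 0.110 for the two intervals.
With interference 0.42 (so coincidence = 0.58), expected double-crossover frequency = 0.150 × 0.110 × 0.58 = 0.00957.
Expected number = 0.00957 × 500 = 4.79 ≈ 5.

5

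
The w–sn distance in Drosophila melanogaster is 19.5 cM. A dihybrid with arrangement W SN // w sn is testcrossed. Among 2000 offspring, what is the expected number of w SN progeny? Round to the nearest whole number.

195

A map distance of 19.5 cM corresponds to a recombination frequency of 0.195.
The F1 is W SN / w sn, so w SN is a recombinant gamete class with expected frequency r/2 = 0.195/2 = 0.0975.
Expected number = 0.0975 × 2000 = 195.00 ≈ 195.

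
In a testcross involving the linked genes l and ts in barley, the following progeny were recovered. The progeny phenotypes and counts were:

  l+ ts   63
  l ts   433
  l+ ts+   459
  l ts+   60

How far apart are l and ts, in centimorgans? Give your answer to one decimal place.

The two most frequent classes, l+ ts+ (459) and l ts (433), are the parental types, so the F1 was l+ ts+ / l ts.
The recombinant classes are l+ ts and l ts+: 63 + 60 = 123.
Recombination frequency = 123/1015 = 0.1212 ≈ 12.1%, i.e. 12.1 centimorgans.

12.1 centimorgans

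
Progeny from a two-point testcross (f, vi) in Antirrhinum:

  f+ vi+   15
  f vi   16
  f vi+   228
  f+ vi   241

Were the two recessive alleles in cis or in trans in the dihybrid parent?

The two most frequent classes are f+ vi (241) and f vi+ (228); these are the parental (non-recombinant) types.
So the F1 carried f+ vi on one chromosome and f vi+ on the other — the recessive alleles are on opposite chromosomes (trans / repulsion).

trans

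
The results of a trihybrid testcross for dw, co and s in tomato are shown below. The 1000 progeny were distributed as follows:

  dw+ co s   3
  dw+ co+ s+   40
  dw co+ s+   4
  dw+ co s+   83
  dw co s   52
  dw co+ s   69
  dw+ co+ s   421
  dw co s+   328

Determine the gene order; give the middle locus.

The two most frequent reciprocal classes, dw co s+ and dw+ co+ s, are the parental types, so the F1 was dw co s+ / dw+ co+ s.
The two rarest classes, dw co+ s+ and dw+ co s, are the double crossovers. Comparing them with the parentals, only the co allele has switched, so co is the middle locus and the order is s – co – dw.

co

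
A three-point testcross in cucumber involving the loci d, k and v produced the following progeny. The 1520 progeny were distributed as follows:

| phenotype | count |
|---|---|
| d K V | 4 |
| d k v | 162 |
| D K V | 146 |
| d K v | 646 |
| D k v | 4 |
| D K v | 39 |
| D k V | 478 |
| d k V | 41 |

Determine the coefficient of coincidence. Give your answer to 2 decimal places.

0.44

The two most frequent reciprocal classes, D k V and d K v, are the parental types, so the F1 was D k V / d K v.
The two rarest classes, D k v and d K V, are the double crossovers. Comparing them with the parentals, only the v allele has switched, so v is the middle locus and the order is k – v – d.
k–v: (308 + 8)/1520 = 0.2079; v–d: (80 + 8)/1520 = 0.0579.
Expected DCO frequency = 0.2079 × 0.0579 ≈ 0.01204; observed = 8/1520 ≈ 0.00526.
Coefficient of coincidence = 0.00526/0.01204 ≈ 0.44.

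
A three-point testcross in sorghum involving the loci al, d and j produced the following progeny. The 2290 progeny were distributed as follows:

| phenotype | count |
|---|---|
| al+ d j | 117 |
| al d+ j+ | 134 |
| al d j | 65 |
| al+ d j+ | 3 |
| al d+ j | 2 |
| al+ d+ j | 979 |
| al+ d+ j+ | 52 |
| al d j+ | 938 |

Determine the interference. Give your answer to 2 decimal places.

0.63

The two most frequent reciprocal classes, al+ d+ j and al d j+, are the parental types, so the F1 was al+ d+ j / al d j+.
The two rarest classes, al d+ j and al+ d j+, are the double crossovers. Comparing them with the parentals, only the al allele has switched, so al is the middle locus and the order is j – al – d.
j–al: (117 + 5)/2290 = 0.0533; al–d: (251 + 5)/2290 = 0.1118.
Expected DCO frequency = 0.0533 × 0.1118 ≈ 0.00596; observed = 5/2290 ≈ 0.00218.
Coefficient of coincidence = 0.00218/0.00596 ≈ 0.37; interference = 1 − 0.37 = 0.63.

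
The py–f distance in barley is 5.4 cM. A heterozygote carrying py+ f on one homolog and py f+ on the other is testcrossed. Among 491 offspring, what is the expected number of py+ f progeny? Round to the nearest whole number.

232

A map distance of 5.4 cM corresponds to a recombination frequency of 0.054.
The F1 is py+ f / py f+, so py+ f is a parental gamete class with expected frequency (1 − r)/2 = 0.946/2 = 0.4730.
Expected number = 0.4730 × 491 = 232.24 ≈ 232.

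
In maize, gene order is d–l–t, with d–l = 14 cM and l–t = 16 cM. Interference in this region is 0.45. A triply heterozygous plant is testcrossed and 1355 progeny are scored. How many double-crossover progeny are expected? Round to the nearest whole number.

17

Map distances give recombination frequencies of 0.140 and 0.160 for the two intervals.
With interference 0.45 (so coincidence = 0.55), expected double-crossover frequency = 0.140 × 0.160 × 0.55 = 0.01232.
Expected number = 0.01232 × 1355 = 16.69 ≈ 17.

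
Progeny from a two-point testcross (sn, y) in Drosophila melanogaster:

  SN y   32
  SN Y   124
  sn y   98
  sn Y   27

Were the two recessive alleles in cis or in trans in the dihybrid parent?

The two most frequent classes are SN Y (124) and sn y (98); these are the parental (non-recombinant) types.
So the F1 carried SN Y on one chromosome and sn y on the other — the recessive alleles are on the same chromosome (cis / coupling).

cis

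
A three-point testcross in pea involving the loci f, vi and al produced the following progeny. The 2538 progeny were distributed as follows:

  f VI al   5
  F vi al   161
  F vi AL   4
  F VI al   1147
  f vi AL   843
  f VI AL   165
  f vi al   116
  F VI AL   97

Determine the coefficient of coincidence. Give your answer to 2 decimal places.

The two most frequent reciprocal classes, F VI al and f vi AL, are the parental types, so the F1 was F VI al / f vi AL.
The two rarest classes, f VI al and F vi AL, are the double crossovers. Comparing them with the parentals, only the f allele has switched, so f is the middle locus and the order is vi – f – al.
vi–f: (326 + 9)/2538 = 0.1320; f–al: (213 + 9)/2538 = 0.0875.
Expected DCO frequency = 0.1320 × 0.0875 ≈ 0.01155; observed = 9/2538 ≈ 0.00355.
Coefficient of coincidence = 0.00355/0.01155 ≈ 0.31.

0.31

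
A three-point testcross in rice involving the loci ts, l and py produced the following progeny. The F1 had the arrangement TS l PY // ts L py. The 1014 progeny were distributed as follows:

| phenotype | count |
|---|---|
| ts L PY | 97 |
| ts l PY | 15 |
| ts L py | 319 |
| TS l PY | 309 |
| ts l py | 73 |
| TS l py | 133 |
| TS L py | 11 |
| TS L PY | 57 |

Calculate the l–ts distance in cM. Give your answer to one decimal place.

15.4 cM

The two rarest classes, ts l PY and TS L py, are the double crossovers. Comparing them with the parentals, only the ts allele has switched, so ts is the middle locus and the order is py – ts – l.
Crossovers in the ts–l interval produce the single-crossover classes TS L PY and ts l py (57 + 73 = 130) plus the double crossovers (26).
RF(ts–l) = (130 + 26) / 1014 = 156/1014 = 0.1538 → 15.4 cM.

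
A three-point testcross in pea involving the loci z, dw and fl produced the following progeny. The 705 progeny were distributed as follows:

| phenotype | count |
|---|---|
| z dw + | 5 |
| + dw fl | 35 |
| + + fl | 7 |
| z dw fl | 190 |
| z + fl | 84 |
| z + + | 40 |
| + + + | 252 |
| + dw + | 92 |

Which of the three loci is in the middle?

fl

The two most frequent reciprocal classes, + + + and z dw fl, are the parental types, so the F1 was + + + / z dw fl.
The two rarest classes, + + fl and z dw +, are the double crossovers. Comparing them with the parentals, only the fl allele has switched, so fl is the middle locus and the order is z – fl – dw.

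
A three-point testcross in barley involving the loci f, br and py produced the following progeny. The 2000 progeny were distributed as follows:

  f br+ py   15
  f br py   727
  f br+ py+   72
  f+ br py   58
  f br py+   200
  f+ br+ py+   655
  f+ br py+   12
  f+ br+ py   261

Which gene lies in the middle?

br

The two most frequent reciprocal classes, f br py and f+ br+ py+, are the parental types, so the F1 was f br py / f+ br+ py+.
The two rarest classes, f br+ py and f+ br py+, are the double crossovers. Comparing them with the parentals, only the br allele has switched, so br is the middle locus and the order is f – br – py.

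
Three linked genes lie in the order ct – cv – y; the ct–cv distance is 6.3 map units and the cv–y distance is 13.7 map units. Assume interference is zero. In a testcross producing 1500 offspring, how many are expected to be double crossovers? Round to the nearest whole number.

Map distances give recombination frequencies of 0.063 and 0.137 for the two intervals.
With no interference, expected double-crossover frequency = 0.063 × 0.137 = 0.00863.
Expected number = 0.00863 × 1500 = 12.95 ≈ 13.

13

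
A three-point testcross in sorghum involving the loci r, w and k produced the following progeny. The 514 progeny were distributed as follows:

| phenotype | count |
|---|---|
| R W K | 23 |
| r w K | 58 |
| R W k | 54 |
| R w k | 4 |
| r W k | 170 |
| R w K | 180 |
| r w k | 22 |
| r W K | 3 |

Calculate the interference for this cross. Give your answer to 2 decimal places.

The two most frequent reciprocal classes, R w K and r W k, are the parental types, so the F1 was R w K / r W k.
The two rarest classes, R w k and r W K, are the double crossovers. Comparing them with the parentals, only the k allele has switched, so k is the middle locus and the order is r – k – w.
r–k: (112 + 7)/514 = 0.2315; k–w: (45 + 7)/514 = 0.1012.
Expected DCO frequency = 0.2315 × 0.1012 ≈ 0.02343; observed = 7/514 ≈ 0.01362.
Coefficient of coincidence = 0.01362/0.02343 ≈ 0.58; interference = 1 − 0.58 = 0.42.

0.42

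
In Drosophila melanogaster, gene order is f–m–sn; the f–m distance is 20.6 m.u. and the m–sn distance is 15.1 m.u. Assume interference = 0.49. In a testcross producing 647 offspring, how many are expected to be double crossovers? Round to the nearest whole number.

Map distances give recombination frequencies of 0.206 and 0.151 for the two intervals.
With interference 0.49 (so coincidence = 0.51), expected double-crossover frequency = 0.206 × 0.151 × 0.51 = 0.01586.
Expected number = 0.01586 × 647 = 10.26 ≈ 10.

10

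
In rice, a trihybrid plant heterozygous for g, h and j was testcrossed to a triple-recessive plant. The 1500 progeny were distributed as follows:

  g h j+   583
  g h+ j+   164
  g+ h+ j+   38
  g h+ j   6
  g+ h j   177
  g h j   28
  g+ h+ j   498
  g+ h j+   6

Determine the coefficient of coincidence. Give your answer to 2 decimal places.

0.65

The two most frequent reciprocal classes, g+ h+ j and g h j+, are the parental types, so the F1 was g+ h+ j / g h j+.
The two rarest classes, g h+ j and g+ h j+, are the double crossovers. Comparing them with the parentals, only the g allele has switched, so g is the middle locus and the order is j – g – h.
j–g: (66 + 12)/1500 = 0.0520; g–h: (341 + 12)/1500 = 0.2353.
Expected DCO frequency = 0.0520 × 0.2353 ≈ 0.01224; observed = 12/1500 ≈ 0.00800.
Coefficient of coincidence = 0.00800/0.01224 ≈ 0.65.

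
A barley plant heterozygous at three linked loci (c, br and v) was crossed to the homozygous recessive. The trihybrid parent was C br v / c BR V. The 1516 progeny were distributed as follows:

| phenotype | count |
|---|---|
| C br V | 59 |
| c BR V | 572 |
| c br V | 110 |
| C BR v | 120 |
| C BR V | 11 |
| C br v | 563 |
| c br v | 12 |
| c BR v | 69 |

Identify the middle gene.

c

The two rarest classes, c br v and C BR V, are the double crossovers. Comparing them with the parentals, only the c allele has switched, so c is the middle locus and the order is br – c – v.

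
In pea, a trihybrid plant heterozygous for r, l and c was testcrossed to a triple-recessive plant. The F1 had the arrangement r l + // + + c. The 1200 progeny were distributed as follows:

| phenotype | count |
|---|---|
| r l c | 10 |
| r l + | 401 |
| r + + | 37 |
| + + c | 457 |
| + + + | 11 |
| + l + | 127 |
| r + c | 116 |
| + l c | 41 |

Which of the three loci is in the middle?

The two rarest classes, r l c and + + +, are the double crossovers. Comparing them with the parentals, only the c allele has switched, so c is the middle locus and the order is r – c – l.

c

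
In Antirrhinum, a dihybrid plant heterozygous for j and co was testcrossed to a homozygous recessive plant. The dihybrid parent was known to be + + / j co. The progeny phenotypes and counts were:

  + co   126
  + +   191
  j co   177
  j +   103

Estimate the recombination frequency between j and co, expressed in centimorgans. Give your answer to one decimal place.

The recombinant classes are + co and j +: 126 + 103 = 229.
Recombination frequency = 229/597 = 0.3836 ≈ 38.4%, i.e. 38.4 centimorgans.

38.4 centimorgans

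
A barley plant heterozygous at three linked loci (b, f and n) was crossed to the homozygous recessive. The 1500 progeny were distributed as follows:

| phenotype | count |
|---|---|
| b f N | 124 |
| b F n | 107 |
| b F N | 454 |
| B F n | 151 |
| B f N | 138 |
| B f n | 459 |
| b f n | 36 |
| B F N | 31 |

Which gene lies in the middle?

The two most frequent reciprocal classes, b F N and B f n, are the parental types, so the F1 was b F N / B f n.
The two rarest classes, B F N and b f n, are the double crossovers. Comparing them with the parentals, only the b allele has switched, so b is the middle locus and the order is n – b – f.

b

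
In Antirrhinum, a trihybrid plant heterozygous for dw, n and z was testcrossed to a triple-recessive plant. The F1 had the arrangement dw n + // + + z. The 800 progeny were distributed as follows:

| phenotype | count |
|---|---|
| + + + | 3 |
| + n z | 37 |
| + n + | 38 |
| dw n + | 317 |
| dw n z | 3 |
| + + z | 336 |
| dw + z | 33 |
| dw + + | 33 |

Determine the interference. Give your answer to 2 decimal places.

The two rarest classes, dw n z and + + +, are the double crossovers. Comparing them with the parentals, only the z allele has switched, so z is the middle locus and the order is dw – z – n.
dw–z: (71 + 6)/800 = 0.0963; z–n: (70 + 6)/800 = 0.0950.
Expected DCO frequency = 0.0963 × 0.0950 ≈ 0.00915; observed = 6/800 ≈ 0.00750.
Coefficient of coincidence = 0.00750/0.00915 ≈ 0.82; interference = 1 − 0.82 = 0.18.

0.18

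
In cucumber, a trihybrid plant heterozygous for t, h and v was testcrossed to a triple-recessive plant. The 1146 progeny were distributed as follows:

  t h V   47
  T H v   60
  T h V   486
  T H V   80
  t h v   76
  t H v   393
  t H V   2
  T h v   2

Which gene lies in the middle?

v

The two most frequent reciprocal classes, t H v and T h V, are the parental types, so the F1 was t H v / T h V.
The two rarest classes, t H V and T h v, are the double crossovers. Comparing them with the parentals, only the v allele has switched, so v is the middle locus and the order is h – v – t.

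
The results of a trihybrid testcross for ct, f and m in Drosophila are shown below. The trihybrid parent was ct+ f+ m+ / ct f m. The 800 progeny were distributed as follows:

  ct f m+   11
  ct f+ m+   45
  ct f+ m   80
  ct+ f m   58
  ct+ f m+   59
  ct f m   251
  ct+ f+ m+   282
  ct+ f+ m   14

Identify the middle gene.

The two rarest classes, ct+ f+ m and ct f m+, are the double crossovers. Comparing them with the parentals, only the m allele has switched, so m is the middle locus and the order is ct – m – f.

m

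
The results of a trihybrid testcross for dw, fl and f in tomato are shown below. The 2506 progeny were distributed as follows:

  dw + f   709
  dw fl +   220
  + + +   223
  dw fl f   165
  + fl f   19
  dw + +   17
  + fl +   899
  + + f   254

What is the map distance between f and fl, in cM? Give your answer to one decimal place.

16.9 cM

The two most frequent reciprocal classes, + fl + and dw + f, are the parental types, so the F1 was + fl + / dw + f.
The two rarest classes, + fl f and dw + +, are the double crossovers. Comparing them with the parentals, only the f allele has switched, so f is the middle locus and the order is dw – f – fl.
Crossovers in the f–fl interval produce the single-crossover classes + + + and dw fl f (223 + 165 = 388) plus the double crossovers (36).
RF(f–fl) = (388 + 36) / 2506 = 424/2506 = 0.1692 → 16.9 cM.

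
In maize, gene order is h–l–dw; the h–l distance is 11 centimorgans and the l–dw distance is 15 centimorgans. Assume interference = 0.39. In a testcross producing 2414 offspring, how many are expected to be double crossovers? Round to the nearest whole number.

24

Map distances give recombination frequencies of 0.110 and 0.150 for the two intervals.
With interference 0.39 (so coincidence = 0.61), expected double-crossover frequency = 0.110 × 0.150 × 0.61 = 0.01007.
Expected number = 0.01007 × 2414 = 24.30 ≈ 24.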